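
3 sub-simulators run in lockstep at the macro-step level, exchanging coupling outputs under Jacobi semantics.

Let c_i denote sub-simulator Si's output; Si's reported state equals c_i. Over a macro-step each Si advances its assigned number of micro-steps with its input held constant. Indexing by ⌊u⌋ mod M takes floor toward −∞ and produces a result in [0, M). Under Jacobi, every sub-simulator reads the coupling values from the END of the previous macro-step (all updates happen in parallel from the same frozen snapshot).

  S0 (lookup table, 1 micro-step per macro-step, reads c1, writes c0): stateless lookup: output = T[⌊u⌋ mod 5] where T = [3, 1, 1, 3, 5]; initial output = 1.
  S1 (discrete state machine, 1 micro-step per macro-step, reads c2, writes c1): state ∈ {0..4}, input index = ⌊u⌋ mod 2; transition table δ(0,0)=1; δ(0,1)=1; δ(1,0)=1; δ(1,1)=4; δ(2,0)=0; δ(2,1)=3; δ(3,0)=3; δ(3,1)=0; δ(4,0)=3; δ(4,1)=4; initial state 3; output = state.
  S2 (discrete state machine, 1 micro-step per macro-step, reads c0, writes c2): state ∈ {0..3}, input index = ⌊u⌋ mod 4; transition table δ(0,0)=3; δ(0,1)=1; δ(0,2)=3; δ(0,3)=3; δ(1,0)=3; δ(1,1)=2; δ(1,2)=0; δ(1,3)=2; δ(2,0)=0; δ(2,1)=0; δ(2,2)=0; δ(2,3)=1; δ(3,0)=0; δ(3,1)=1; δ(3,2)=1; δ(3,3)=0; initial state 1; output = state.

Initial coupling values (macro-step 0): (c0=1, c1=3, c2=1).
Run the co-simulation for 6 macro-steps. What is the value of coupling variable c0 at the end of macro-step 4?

c0 at macro-step 4 = 5

macro 1: S0 reads c1=3 → after 1×micro: 3; S1 reads c2=1 → after 1×micro: 0; S2 reads c0=1 → after 1×micro: 2 ⇒ (c0=3, c1=0, c2=2)
macro 2: S0 reads c1=0 → after 1×micro: 3; S1 reads c2=2 → after 1×micro: 1; S2 reads c0=3 → after 1×micro: 1 ⇒ (c0=3, c1=1, c2=1)
macro 3: S0 reads c1=1 → after 1×micro: 1; S1 reads c2=1 → after 1×micro: 4; S2 reads c0=3 → after 1×micro: 2 ⇒ (c0=1, c1=4, c2=2)
macro 4: S0 reads c1=4 → after 1×micro: 5; S1 reads c2=2 → after 1×micro: 3; S2 reads c0=1 → after 1×micro: 0 ⇒ (c0=5, c1=3, c2=0)
macro 5: S0 reads c1=3 → after 1×micro: 3; S1 reads c2=0 → after 1×micro: 3; S2 reads c0=5 → after 1×micro: 1 ⇒ (c0=3, c1=3, c2=1)
macro 6: S0 reads c1=3 → after 1×micro: 3; S1 reads c2=1 → after 1×micro: 0; S2 reads c0=3 → after 1×micro: 2 ⇒ (c0=3, c1=0, c2=2)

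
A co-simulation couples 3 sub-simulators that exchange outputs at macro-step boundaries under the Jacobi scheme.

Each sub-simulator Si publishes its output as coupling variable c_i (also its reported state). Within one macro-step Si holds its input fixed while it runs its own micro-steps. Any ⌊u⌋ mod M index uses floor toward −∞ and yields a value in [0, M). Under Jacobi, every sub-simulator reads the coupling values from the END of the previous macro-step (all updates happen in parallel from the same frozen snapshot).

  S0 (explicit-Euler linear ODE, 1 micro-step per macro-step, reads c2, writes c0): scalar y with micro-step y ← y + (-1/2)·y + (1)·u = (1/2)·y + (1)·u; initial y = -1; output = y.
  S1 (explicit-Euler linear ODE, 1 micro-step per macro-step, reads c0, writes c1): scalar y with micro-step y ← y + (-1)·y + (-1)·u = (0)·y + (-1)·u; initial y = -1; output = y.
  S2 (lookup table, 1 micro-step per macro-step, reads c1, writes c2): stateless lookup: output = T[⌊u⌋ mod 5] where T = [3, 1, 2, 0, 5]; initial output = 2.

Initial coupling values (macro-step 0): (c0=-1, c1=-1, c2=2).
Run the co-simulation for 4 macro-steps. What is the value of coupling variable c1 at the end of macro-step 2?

c1 at macro-step 2 = -3/2

macro 1: S0 reads c2=2 → after 1×micro: 3/2; S1 reads c0=-1 → after 1×micro: 1; S2 reads c1=-1 → after 1×micro: 5 ⇒ (c0=3/2, c1=1, c2=5)
macro 2: S0 reads c2=5 → after 1×micro: 23/4; S1 reads c0=3/2 → after 1×micro: -3/2; S2 reads c1=1 → after 1×micro: 1 ⇒ (c0=23/4, c1=-3/2, c2=1)
macro 3: S0 reads c2=1 → after 1×micro: 31/8; S1 reads c0=23/4 → after 1×micro: -23/4; S2 reads c1=-3/2 → after 1×micro: 0 ⇒ (c0=31/8, c1=-23/4, c2=0)
macro 4: S0 reads c2=0 → after 1×micro: 31/16; S1 reads c0=31/8 → after 1×micro: -31/8; S2 reads c1=-23/4 → after 1×micro: 5 ⇒ (c0=31/16, c1=-31/8, c2=5)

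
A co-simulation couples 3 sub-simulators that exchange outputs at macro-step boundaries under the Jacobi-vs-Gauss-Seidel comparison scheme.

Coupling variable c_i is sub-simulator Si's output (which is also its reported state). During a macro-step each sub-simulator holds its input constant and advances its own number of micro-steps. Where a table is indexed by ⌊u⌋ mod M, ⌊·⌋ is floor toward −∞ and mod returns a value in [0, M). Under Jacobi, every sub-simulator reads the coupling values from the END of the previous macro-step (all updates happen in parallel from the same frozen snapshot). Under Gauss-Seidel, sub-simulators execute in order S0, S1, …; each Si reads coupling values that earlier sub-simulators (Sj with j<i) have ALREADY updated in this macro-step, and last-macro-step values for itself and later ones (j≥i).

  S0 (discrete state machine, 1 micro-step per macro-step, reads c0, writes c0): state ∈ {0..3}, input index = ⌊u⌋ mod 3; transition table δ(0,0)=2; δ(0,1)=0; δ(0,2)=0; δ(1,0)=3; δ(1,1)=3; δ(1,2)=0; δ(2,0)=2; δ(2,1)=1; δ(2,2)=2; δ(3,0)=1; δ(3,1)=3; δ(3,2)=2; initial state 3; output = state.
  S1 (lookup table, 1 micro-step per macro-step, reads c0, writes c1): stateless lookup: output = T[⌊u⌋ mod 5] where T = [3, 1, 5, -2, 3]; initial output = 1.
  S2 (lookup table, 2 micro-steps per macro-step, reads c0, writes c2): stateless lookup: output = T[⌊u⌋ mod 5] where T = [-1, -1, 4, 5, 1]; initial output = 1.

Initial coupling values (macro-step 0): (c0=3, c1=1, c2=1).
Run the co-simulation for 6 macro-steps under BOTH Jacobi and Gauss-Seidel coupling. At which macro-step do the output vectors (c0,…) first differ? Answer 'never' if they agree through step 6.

[Jacobi] macro 1: S0 reads c0=3 → after 1×micro: 1; S1 reads c0=3 → after 1×micro: -2; S2 reads c0=3 → after 2×micro: 5 ⇒ (c0=1, c1=-2, c2=5)
[Jacobi] macro 2: S0 reads c0=1 → after 1×micro: 3; S1 reads c0=1 → after 1×micro: 1; S2 reads c0=1 → after 2×micro: -1 ⇒ (c0=3, c1=1, c2=-1)
[Jacobi] macro 3: S0 reads c0=3 → after 1×micro: 1; S1 reads c0=3 → after 1×micro: -2; S2 reads c0=3 → after 2×micro: 5 ⇒ (c0=1, c1=-2, c2=5)
[Jacobi] macro 4: S0 reads c0=1 → after 1×micro: 3; S1 reads c0=1 → after 1×micro: 1; S2 reads c0=1 → after 2×micro: -1 ⇒ (c0=3, c1=1, c2=-1)
[Jacobi] macro 5: S0 reads c0=3 → after 1×micro: 1; S1 reads c0=3 → after 1×micro: -2; S2 reads c0=3 → after 2×micro: 5 ⇒ (c0=1, c1=-2, c2=5)
[Jacobi] macro 6: S0 reads c0=1 → after 1×micro: 3; S1 reads c0=1 → after 1×micro: 1; S2 reads c0=1 → after 2×micro: -1 ⇒ (c0=3, c1=1, c2=-1)
[Gauss-Seidel] macro 1: S0 reads c0=3 → after 1×micro: 1; S1 reads c0=1 → after 1×micro: 1; S2 reads c0=1 → after 2×micro: -1 ⇒ (c0=1, c1=1, c2=-1)
[Gauss-Seidel] macro 2: S0 reads c0=1 → after 1×micro: 3; S1 reads c0=3 → after 1×micro: -2; S2 reads c0=3 → after 2×micro: 5 ⇒ (c0=3, c1=-2, c2=5)
[Gauss-Seidel] macro 3: S0 reads c0=3 → after 1×micro: 1; S1 reads c0=1 → after 1×micro: 1; S2 reads c0=1 → after 2×micro: -1 ⇒ (c0=1, c1=1, c2=-1)
[Gauss-Seidel] macro 4: S0 reads c0=1 → after 1×micro: 3; S1 reads c0=3 → after 1×micro: -2; S2 reads c0=3 → after 2×micro: 5 ⇒ (c0=3, c1=-2, c2=5)
[Gauss-Seidel] macro 5: S0 reads c0=3 → after 1×micro: 1; S1 reads c0=1 → after 1×micro: 1; S2 reads c0=1 → after 2×micro: -1 ⇒ (c0=1, c1=1, c2=-1)
[Gauss-Seidel] macro 6: S0 reads c0=1 → after 1×micro: 3; S1 reads c0=3 → after 1×micro: -2; S2 reads c0=3 → after 2×micro: 5 ⇒ (c0=3, c1=-2, c2=5)

first divergence at macro-step: 1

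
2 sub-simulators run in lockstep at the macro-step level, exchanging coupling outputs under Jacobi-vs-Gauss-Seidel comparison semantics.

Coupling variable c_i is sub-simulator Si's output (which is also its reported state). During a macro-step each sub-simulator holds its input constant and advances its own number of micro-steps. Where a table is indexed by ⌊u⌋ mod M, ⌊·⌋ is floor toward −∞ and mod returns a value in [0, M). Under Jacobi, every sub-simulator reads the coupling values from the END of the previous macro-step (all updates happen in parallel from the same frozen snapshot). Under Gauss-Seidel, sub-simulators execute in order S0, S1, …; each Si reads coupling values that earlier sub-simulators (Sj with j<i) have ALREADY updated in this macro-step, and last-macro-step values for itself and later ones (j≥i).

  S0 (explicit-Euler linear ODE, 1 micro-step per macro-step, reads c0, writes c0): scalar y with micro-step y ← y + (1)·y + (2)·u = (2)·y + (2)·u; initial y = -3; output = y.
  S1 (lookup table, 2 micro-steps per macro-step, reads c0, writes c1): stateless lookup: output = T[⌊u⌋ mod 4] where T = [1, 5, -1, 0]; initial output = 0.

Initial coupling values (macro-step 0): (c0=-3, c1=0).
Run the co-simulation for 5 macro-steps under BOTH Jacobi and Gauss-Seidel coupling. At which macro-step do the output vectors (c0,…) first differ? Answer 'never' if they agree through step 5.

first divergence at macro-step: 1

[Jacobi] macro 1: S0 reads c0=-3 → after 1×micro: -12; S1 reads c0=-3 → after 2×micro: 5 ⇒ (c0=-12, c1=5)
[Jacobi] macro 2: S0 reads c0=-12 → after 1×micro: -48; S1 reads c0=-12 → after 2×micro: 1 ⇒ (c0=-48, c1=1)
[Jacobi] macro 3: S0 reads c0=-48 → after 1×micro: -192; S1 reads c0=-48 → after 2×micro: 1 ⇒ (c0=-192, c1=1)
[Jacobi] macro 4: S0 reads c0=-192 → after 1×micro: -768; S1 reads c0=-192 → after 2×micro: 1 ⇒ (c0=-768, c1=1)
[Jacobi] macro 5: S0 reads c0=-768 → after 1×micro: -3072; S1 reads c0=-768 → after 2×micro: 1 ⇒ (c0=-3072, c1=1)
[Gauss-Seidel] macro 1: S0 reads c0=-3 → after 1×micro: -12; S1 reads c0=-12 → after 2×micro: 1 ⇒ (c0=-12, c1=1)
[Gauss-Seidel] macro 2: S0 reads c0=-12 → after 1×micro: -48; S1 reads c0=-48 → after 2×micro: 1 ⇒ (c0=-48, c1=1)
[Gauss-Seidel] macro 3: S0 reads c0=-48 → after 1×micro: -192; S1 reads c0=-192 → after 2×micro: 1 ⇒ (c0=-192, c1=1)
[Gauss-Seidel] macro 4: S0 reads c0=-192 → after 1×micro: -768; S1 reads c0=-768 → after 2×micro: 1 ⇒ (c0=-768, c1=1)
[Gauss-Seidel] macro 5: S0 reads c0=-768 → after 1×micro: -3072; S1 reads c0=-3072 → after 2×micro: 1 ⇒ (c0=-3072, c1=1)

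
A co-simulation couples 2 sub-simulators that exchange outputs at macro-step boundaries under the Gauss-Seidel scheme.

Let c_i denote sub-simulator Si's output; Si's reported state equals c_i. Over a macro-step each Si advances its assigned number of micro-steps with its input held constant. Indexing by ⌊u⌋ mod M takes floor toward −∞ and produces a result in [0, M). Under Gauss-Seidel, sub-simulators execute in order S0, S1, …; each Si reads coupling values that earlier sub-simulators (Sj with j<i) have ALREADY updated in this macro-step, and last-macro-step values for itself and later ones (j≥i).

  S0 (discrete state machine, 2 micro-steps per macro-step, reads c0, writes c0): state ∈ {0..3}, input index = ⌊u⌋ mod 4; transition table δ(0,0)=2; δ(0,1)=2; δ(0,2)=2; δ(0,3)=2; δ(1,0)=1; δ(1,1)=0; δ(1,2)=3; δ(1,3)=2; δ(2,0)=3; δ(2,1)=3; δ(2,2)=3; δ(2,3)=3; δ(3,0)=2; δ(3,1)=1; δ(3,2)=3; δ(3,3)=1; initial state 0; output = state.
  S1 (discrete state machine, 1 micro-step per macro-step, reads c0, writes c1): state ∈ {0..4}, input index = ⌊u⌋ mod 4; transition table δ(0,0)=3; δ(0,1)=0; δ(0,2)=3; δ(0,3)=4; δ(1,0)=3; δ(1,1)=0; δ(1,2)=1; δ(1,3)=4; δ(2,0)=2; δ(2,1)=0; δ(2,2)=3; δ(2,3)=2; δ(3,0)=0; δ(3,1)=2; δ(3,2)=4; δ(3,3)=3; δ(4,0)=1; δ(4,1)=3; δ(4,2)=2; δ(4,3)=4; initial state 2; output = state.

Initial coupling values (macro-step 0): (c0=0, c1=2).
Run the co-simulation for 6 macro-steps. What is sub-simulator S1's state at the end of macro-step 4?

S1 state at macro-step 4 = 4

macro 1: S0 reads c0=0 → after 2×micro: 3; S1 reads c0=3 → after 1×micro: 2 ⇒ (c0=3, c1=2)
macro 2: S0 reads c0=3 → after 2×micro: 2; S1 reads c0=2 → after 1×micro: 3 ⇒ (c0=2, c1=3)
macro 3: S0 reads c0=2 → after 2×micro: 3; S1 reads c0=3 → after 1×micro: 3 ⇒ (c0=3, c1=3)
macro 4: S0 reads c0=3 → after 2×micro: 2; S1 reads c0=2 → after 1×micro: 4 ⇒ (c0=2, c1=4)
macro 5: S0 reads c0=2 → after 2×micro: 3; S1 reads c0=3 → after 1×micro: 4 ⇒ (c0=3, c1=4)
macro 6: S0 reads c0=3 → after 2×micro: 2; S1 reads c0=2 → after 1×micro: 2 ⇒ (c0=2, c1=2)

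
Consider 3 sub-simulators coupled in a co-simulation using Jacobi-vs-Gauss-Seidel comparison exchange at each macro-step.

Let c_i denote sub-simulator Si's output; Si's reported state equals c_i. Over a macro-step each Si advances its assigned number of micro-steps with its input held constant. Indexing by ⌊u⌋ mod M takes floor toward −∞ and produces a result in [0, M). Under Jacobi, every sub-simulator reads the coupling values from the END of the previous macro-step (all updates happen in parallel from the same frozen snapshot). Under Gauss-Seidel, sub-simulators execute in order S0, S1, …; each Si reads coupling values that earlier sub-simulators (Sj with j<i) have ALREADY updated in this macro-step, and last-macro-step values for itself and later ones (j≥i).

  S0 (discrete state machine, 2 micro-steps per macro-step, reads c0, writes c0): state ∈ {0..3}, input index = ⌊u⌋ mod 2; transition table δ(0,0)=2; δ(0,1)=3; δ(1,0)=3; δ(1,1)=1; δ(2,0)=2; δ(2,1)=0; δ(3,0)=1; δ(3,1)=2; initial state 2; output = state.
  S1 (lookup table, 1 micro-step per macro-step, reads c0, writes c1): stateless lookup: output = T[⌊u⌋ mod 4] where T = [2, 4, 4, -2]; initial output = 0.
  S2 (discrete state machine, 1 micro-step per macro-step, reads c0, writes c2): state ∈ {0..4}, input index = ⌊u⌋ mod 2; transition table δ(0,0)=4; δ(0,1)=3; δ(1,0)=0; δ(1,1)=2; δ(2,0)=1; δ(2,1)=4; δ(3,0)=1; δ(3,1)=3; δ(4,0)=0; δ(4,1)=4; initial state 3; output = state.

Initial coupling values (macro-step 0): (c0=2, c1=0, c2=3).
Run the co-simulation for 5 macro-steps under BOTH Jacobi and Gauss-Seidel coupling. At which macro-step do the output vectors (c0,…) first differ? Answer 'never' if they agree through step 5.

first divergence at macro-step: never

[Jacobi] macro 1: S0 reads c0=2 → after 2×micro: 2; S1 reads c0=2 → after 1×micro: 4; S2 reads c0=2 → after 1×micro: 1 ⇒ (c0=2, c1=4, c2=1)
[Jacobi] macro 2: S0 reads c0=2 → after 2×micro: 2; S1 reads c0=2 → after 1×micro: 4; S2 reads c0=2 → after 1×micro: 0 ⇒ (c0=2, c1=4, c2=0)
[Jacobi] macro 3: S0 reads c0=2 → after 2×micro: 2; S1 reads c0=2 → after 1×micro: 4; S2 reads c0=2 → after 1×micro: 4 ⇒ (c0=2, c1=4, c2=4)
[Jacobi] macro 4: S0 reads c0=2 → after 2×micro: 2; S1 reads c0=2 → after 1×micro: 4; S2 reads c0=2 → after 1×micro: 0 ⇒ (c0=2, c1=4, c2=0)
[Jacobi] macro 5: S0 reads c0=2 → after 2×micro: 2; S1 reads c0=2 → after 1×micro: 4; S2 reads c0=2 → after 1×micro: 4 ⇒ (c0=2, c1=4, c2=4)
[Gauss-Seidel] macro 1: S0 reads c0=2 → after 2×micro: 2; S1 reads c0=2 → after 1×micro: 4; S2 reads c0=2 → after 1×micro: 1 ⇒ (c0=2, c1=4, c2=1)
[Gauss-Seidel] macro 2: S0 reads c0=2 → after 2×micro: 2; S1 reads c0=2 → after 1×micro: 4; S2 reads c0=2 → after 1×micro: 0 ⇒ (c0=2, c1=4, c2=0)
[Gauss-Seidel] macro 3: S0 reads c0=2 → after 2×micro: 2; S1 reads c0=2 → after 1×micro: 4; S2 reads c0=2 → after 1×micro: 4 ⇒ (c0=2, c1=4, c2=4)
[Gauss-Seidel] macro 4: S0 reads c0=2 → after 2×micro: 2; S1 reads c0=2 → after 1×micro: 4; S2 reads c0=2 → after 1×micro: 0 ⇒ (c0=2, c1=4, c2=0)
[Gauss-Seidel] macro 5: S0 reads c0=2 → after 2×micro: 2; S1 reads c0=2 → after 1×micro: 4; S2 reads c0=2 → after 1×micro: 4 ⇒ (c0=2, c1=4, c2=4)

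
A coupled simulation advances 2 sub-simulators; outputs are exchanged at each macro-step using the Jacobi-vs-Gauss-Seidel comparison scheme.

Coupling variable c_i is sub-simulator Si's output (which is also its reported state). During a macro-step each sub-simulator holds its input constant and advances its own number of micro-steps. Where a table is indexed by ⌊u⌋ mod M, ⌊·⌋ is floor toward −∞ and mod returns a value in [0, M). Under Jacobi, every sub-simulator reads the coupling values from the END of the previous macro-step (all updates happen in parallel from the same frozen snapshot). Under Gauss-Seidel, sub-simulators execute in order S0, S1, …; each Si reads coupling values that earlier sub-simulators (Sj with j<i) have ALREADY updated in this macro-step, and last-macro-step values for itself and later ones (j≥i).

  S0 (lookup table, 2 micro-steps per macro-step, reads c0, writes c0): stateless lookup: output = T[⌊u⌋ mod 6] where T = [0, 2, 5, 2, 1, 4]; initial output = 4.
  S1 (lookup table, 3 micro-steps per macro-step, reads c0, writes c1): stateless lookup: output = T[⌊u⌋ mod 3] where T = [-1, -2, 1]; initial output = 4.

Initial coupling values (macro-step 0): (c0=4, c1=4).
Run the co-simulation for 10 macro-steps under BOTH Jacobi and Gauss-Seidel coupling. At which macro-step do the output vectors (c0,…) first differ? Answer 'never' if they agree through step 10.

first divergence at macro-step: 2

[Jacobi] macro 1: S0 reads c0=4 → after 2×micro: 1; S1 reads c0=4 → after 3×micro: -2 ⇒ (c0=1, c1=-2)
[Jacobi] macro 2: S0 reads c0=1 → after 2×micro: 2; S1 reads c0=1 → after 3×micro: -2 ⇒ (c0=2, c1=-2)
[Jacobi] macro 3: S0 reads c0=2 → after 2×micro: 5; S1 reads c0=2 → after 3×micro: 1 ⇒ (c0=5, c1=1)
[Jacobi] macro 4: S0 reads c0=5 → after 2×micro: 4; S1 reads c0=5 → after 3×micro: 1 ⇒ (c0=4, c1=1)
[Jacobi] macro 5: S0 reads c0=4 → after 2×micro: 1; S1 reads c0=4 → after 3×micro: -2 ⇒ (c0=1, c1=-2)
[Jacobi] macro 6: S0 reads c0=1 → after 2×micro: 2; S1 reads c0=1 → after 3×micro: -2 ⇒ (c0=2, c1=-2)
[Jacobi] macro 7: S0 reads c0=2 → after 2×micro: 5; S1 reads c0=2 → after 3×micro: 1 ⇒ (c0=5, c1=1)
[Jacobi] macro 8: S0 reads c0=5 → after 2×micro: 4; S1 reads c0=5 → after 3×micro: 1 ⇒ (c0=4, c1=1)
[Jacobi] macro 9: S0 reads c0=4 → after 2×micro: 1; S1 reads c0=4 → after 3×micro: -2 ⇒ (c0=1, c1=-2)
[Jacobi] macro 10: S0 reads c0=1 → after 2×micro: 2; S1 reads c0=1 → after 3×micro: -2 ⇒ (c0=2, c1=-2)
[Gauss-Seidel] macro 1: S0 reads c0=4 → after 2×micro: 1; S1 reads c0=1 → after 3×micro: -2 ⇒ (c0=1, c1=-2)
[Gauss-Seidel] macro 2: S0 reads c0=1 → after 2×micro: 2; S1 reads c0=2 → after 3×micro: 1 ⇒ (c0=2, c1=1)
[Gauss-Seidel] macro 3: S0 reads c0=2 → after 2×micro: 5; S1 reads c0=5 → after 3×micro: 1 ⇒ (c0=5, c1=1)
[Gauss-Seidel] macro 4: S0 reads c0=5 → after 2×micro: 4; S1 reads c0=4 → after 3×micro: -2 ⇒ (c0=4, c1=-2)
[Gauss-Seidel] macro 5: S0 reads c0=4 → after 2×micro: 1; S1 reads c0=1 → after 3×micro: -2 ⇒ (c0=1, c1=-2)
[Gauss-Seidel] macro 6: S0 reads c0=1 → after 2×micro: 2; S1 reads c0=2 → after 3×micro: 1 ⇒ (c0=2, c1=1)
[Gauss-Seidel] macro 7: S0 reads c0=2 → after 2×micro: 5; S1 reads c0=5 → after 3×micro: 1 ⇒ (c0=5, c1=1)
[Gauss-Seidel] macro 8: S0 reads c0=5 → after 2×micro: 4; S1 reads c0=4 → after 3×micro: -2 ⇒ (c0=4, c1=-2)
[Gauss-Seidel] macro 9: S0 reads c0=4 → after 2×micro: 1; S1 reads c0=1 → after 3×micro: -2 ⇒ (c0=1, c1=-2)
[Gauss-Seidel] macro 10: S0 reads c0=1 → after 2×micro: 2; S1 reads c0=2 → after 3×micro: 1 ⇒ (c0=2, c1=1)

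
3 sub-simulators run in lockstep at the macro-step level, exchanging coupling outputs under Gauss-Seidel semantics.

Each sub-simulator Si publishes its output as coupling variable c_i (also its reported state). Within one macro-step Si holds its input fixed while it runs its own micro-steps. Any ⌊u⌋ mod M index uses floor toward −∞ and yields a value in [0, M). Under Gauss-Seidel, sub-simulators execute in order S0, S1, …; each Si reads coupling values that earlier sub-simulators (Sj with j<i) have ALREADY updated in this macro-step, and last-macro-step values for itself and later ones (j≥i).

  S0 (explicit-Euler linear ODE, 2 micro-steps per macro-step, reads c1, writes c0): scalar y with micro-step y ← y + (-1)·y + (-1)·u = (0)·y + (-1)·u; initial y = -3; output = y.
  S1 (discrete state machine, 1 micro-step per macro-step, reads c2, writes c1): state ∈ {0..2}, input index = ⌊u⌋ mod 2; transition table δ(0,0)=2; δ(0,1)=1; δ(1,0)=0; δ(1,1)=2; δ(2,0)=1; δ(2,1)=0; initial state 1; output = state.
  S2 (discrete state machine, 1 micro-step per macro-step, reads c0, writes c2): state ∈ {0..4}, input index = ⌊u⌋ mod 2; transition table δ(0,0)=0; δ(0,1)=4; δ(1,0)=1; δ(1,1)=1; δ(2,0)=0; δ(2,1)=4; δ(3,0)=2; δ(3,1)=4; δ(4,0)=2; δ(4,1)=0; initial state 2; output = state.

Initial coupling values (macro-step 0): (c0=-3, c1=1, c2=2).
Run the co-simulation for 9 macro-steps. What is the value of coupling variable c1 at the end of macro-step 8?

c1 at macro-step 8 = 2

macro 1: S0 reads c1=1 → after 2×micro: -1; S1 reads c2=2 → after 1×micro: 0; S2 reads c0=-1 → after 1×micro: 4 ⇒ (c0=-1, c1=0, c2=4)
macro 2: S0 reads c1=0 → after 2×micro: 0; S1 reads c2=4 → after 1×micro: 2; S2 reads c0=0 → after 1×micro: 2 ⇒ (c0=0, c1=2, c2=2)
macro 3: S0 reads c1=2 → after 2×micro: -2; S1 reads c2=2 → after 1×micro: 1; S2 reads c0=-2 → after 1×micro: 0 ⇒ (c0=-2, c1=1, c2=0)
macro 4: S0 reads c1=1 → after 2×micro: -1; S1 reads c2=0 → after 1×micro: 0; S2 reads c0=-1 → after 1×micro: 4 ⇒ (c0=-1, c1=0, c2=4)
macro 5: S0 reads c1=0 → after 2×micro: 0; S1 reads c2=4 → after 1×micro: 2; S2 reads c0=0 → after 1×micro: 2 ⇒ (c0=0, c1=2, c2=2)
macro 6: S0 reads c1=2 → after 2×micro: -2; S1 reads c2=2 → after 1×micro: 1; S2 reads c0=-2 → after 1×micro: 0 ⇒ (c0=-2, c1=1, c2=0)
macro 7: S0 reads c1=1 → after 2×micro: -1; S1 reads c2=0 → after 1×micro: 0; S2 reads c0=-1 → after 1×micro: 4 ⇒ (c0=-1, c1=0, c2=4)
macro 8: S0 reads c1=0 → after 2×micro: 0; S1 reads c2=4 → after 1×micro: 2; S2 reads c0=0 → after 1×micro: 2 ⇒ (c0=0, c1=2, c2=2)
macro 9: S0 reads c1=2 → after 2×micro: -2; S1 reads c2=2 → after 1×micro: 1; S2 reads c0=-2 → after 1×micro: 0 ⇒ (c0=-2, c1=1, c2=0)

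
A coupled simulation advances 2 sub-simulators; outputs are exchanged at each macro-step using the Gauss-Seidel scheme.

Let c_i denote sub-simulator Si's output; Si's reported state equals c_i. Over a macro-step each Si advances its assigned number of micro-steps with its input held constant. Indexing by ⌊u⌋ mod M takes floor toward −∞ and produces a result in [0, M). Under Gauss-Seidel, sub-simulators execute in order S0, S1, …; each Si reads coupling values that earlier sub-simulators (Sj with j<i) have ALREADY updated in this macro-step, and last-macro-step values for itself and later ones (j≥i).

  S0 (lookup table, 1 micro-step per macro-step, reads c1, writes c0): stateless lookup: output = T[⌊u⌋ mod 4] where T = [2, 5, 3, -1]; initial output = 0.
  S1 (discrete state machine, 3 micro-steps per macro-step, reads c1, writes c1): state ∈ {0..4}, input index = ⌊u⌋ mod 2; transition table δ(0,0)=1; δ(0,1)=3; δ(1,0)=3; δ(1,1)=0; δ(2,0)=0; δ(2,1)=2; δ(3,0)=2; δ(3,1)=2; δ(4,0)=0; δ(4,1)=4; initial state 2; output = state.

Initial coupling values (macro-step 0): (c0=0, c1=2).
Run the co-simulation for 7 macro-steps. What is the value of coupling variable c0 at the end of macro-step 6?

c0 at macro-step 6 = -1

macro 1: S0 reads c1=2 → after 1×micro: 3; S1 reads c1=2 → after 3×micro: 3 ⇒ (c0=3, c1=3)
macro 2: S0 reads c1=3 → after 1×micro: -1; S1 reads c1=3 → after 3×micro: 2 ⇒ (c0=-1, c1=2)
macro 3: S0 reads c1=2 → after 1×micro: 3; S1 reads c1=2 → after 3×micro: 3 ⇒ (c0=3, c1=3)
macro 4: S0 reads c1=3 → after 1×micro: -1; S1 reads c1=3 → after 3×micro: 2 ⇒ (c0=-1, c1=2)
macro 5: S0 reads c1=2 → after 1×micro: 3; S1 reads c1=2 → after 3×micro: 3 ⇒ (c0=3, c1=3)
macro 6: S0 reads c1=3 → after 1×micro: -1; S1 reads c1=3 → after 3×micro: 2 ⇒ (c0=-1, c1=2)
macro 7: S0 reads c1=2 → after 1×micro: 3; S1 reads c1=2 → after 3×micro: 3 ⇒ (c0=3, c1=3)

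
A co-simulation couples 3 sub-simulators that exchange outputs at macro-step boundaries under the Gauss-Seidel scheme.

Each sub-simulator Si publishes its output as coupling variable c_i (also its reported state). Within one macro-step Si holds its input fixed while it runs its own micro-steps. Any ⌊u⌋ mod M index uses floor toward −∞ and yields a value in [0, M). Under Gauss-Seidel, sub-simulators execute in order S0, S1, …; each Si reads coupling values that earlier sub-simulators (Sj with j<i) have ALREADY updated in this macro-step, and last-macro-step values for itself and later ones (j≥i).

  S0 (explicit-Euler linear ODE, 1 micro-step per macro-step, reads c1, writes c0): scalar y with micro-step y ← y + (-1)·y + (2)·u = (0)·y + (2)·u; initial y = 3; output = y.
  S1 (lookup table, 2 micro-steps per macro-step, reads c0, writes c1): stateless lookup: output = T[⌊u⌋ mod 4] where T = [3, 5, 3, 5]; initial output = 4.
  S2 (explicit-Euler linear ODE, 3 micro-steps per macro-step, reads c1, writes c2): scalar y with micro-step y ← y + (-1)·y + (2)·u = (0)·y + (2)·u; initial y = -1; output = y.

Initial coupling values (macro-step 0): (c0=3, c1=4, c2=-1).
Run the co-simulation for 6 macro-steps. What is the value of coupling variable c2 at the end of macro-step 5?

macro 1: S0 reads c1=4 → after 1×micro: 8; S1 reads c0=8 → after 2×micro: 3; S2 reads c1=3 → after 3×micro: 6 ⇒ (c0=8, c1=3, c2=6)
macro 2: S0 reads c1=3 → after 1×micro: 6; S1 reads c0=6 → after 2×micro: 3; S2 reads c1=3 → after 3×micro: 6 ⇒ (c0=6, c1=3, c2=6)
macro 3: S0 reads c1=3 → after 1×micro: 6; S1 reads c0=6 → after 2×micro: 3; S2 reads c1=3 → after 3×micro: 6 ⇒ (c0=6, c1=3, c2=6)
macro 4: S0 reads c1=3 → after 1×micro: 6; S1 reads c0=6 → after 2×micro: 3; S2 reads c1=3 → after 3×micro: 6 ⇒ (c0=6, c1=3, c2=6)
macro 5: S0 reads c1=3 → after 1×micro: 6; S1 reads c0=6 → after 2×micro: 3; S2 reads c1=3 → after 3×micro: 6 ⇒ (c0=6, c1=3, c2=6)
macro 6: S0 reads c1=3 → after 1×micro: 6; S1 reads c0=6 → after 2×micro: 3; S2 reads c1=3 → after 3×micro: 6 ⇒ (c0=6, c1=3, c2=6)

c2 at macro-step 5 = 6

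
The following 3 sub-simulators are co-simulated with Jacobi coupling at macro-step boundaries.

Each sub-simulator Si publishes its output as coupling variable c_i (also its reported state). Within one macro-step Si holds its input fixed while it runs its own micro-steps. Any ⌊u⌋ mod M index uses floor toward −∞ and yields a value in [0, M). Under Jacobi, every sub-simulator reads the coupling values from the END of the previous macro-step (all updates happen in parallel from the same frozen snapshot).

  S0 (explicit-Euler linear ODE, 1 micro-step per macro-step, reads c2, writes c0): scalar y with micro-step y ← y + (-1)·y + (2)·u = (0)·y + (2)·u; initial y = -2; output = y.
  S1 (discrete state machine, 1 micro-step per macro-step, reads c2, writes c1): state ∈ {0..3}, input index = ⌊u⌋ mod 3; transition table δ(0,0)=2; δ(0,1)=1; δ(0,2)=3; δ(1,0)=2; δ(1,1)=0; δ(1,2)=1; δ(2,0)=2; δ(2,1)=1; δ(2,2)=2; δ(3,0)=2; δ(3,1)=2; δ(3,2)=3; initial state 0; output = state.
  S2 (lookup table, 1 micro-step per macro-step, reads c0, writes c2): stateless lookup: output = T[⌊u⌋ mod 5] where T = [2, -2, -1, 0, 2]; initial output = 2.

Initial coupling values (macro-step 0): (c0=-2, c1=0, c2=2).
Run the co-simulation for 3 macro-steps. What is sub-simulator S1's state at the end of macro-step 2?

S1 state at macro-step 2 = 2

macro 1: S0 reads c2=2 → after 1×micro: 4; S1 reads c2=2 → after 1×micro: 3; S2 reads c0=-2 → after 1×micro: 0 ⇒ (c0=4, c1=3, c2=0)
macro 2: S0 reads c2=0 → after 1×micro: 0; S1 reads c2=0 → after 1×micro: 2; S2 reads c0=4 → after 1×micro: 2 ⇒ (c0=0, c1=2, c2=2)
macro 3: S0 reads c2=2 → after 1×micro: 4; S1 reads c2=2 → after 1×micro: 2; S2 reads c0=0 → after 1×micro: 2 ⇒ (c0=4, c1=2, c2=2)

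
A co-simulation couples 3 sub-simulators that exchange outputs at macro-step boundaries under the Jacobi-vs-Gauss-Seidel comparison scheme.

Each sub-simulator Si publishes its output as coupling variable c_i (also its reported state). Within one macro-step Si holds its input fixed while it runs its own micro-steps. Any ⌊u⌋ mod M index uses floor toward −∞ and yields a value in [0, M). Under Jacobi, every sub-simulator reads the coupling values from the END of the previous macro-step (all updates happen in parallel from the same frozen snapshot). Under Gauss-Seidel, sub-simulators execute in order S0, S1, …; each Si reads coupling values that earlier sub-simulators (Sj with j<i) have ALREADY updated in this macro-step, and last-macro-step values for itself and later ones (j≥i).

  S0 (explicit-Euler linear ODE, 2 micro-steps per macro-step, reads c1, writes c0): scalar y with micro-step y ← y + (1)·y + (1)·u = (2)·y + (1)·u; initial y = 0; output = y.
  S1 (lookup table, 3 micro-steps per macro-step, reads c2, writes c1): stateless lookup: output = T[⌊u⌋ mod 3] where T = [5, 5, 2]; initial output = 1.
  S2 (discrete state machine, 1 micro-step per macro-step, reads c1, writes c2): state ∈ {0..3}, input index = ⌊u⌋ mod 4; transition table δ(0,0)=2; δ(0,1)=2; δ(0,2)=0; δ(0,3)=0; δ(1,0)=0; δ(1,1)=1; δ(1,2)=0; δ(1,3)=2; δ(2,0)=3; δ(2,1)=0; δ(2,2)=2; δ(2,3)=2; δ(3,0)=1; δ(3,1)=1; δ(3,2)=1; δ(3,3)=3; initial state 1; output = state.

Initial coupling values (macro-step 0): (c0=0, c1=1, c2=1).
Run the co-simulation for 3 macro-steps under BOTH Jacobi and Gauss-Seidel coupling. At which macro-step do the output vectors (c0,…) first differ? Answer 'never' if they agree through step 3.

first divergence at macro-step: never

[Jacobi] macro 1: S0 reads c1=1 → after 2×micro: 3; S1 reads c2=1 → after 3×micro: 5; S2 reads c1=1 → after 1×micro: 1 ⇒ (c0=3, c1=5, c2=1)
[Jacobi] macro 2: S0 reads c1=5 → after 2×micro: 27; S1 reads c2=1 → after 3×micro: 5; S2 reads c1=5 → after 1×micro: 1 ⇒ (c0=27, c1=5, c2=1)
[Jacobi] macro 3: S0 reads c1=5 → after 2×micro: 123; S1 reads c2=1 → after 3×micro: 5; S2 reads c1=5 → after 1×micro: 1 ⇒ (c0=123, c1=5, c2=1)
[Gauss-Seidel] macro 1: S0 reads c1=1 → after 2×micro: 3; S1 reads c2=1 → after 3×micro: 5; S2 reads c1=5 → after 1×micro: 1 ⇒ (c0=3, c1=5, c2=1)
[Gauss-Seidel] macro 2: S0 reads c1=5 → after 2×micro: 27; S1 reads c2=1 → after 3×micro: 5; S2 reads c1=5 → after 1×micro: 1 ⇒ (c0=27, c1=5, c2=1)
[Gauss-Seidel] macro 3: S0 reads c1=5 → after 2×micro: 123; S1 reads c2=1 → after 3×micro: 5; S2 reads c1=5 → after 1×micro: 1 ⇒ (c0=123, c1=5, c2=1)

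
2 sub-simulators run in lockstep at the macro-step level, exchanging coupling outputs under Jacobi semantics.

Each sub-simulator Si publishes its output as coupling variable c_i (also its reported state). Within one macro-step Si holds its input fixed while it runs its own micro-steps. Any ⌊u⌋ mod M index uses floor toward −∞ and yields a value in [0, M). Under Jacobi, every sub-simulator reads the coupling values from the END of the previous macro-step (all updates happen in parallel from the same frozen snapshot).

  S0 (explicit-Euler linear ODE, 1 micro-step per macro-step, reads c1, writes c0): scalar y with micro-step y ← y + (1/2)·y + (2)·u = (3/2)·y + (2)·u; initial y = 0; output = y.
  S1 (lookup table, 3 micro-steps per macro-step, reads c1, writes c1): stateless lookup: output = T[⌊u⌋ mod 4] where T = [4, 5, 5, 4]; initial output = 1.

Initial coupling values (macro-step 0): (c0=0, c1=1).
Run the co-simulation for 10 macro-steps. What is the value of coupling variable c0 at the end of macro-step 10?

macro 1: S0 reads c1=1 → after 1×micro: 2; S1 reads c1=1 → after 3×micro: 5 ⇒ (c0=2, c1=5)
macro 2: S0 reads c1=5 → after 1×micro: 13; S1 reads c1=5 → after 3×micro: 5 ⇒ (c0=13, c1=5)
macro 3: S0 reads c1=5 → after 1×micro: 59/2; S1 reads c1=5 → after 3×micro: 5 ⇒ (c0=59/2, c1=5)
macro 4: S0 reads c1=5 → after 1×micro: 217/4; S1 reads c1=5 → after 3×micro: 5 ⇒ (c0=217/4, c1=5)
macro 5: S0 reads c1=5 → after 1×micro: 731/8; S1 reads c1=5 → after 3×micro: 5 ⇒ (c0=731/8, c1=5)
macro 6: S0 reads c1=5 → after 1×micro: 2353/16; S1 reads c1=5 → after 3×micro: 5 ⇒ (c0=2353/16, c1=5)
macro 7: S0 reads c1=5 → after 1×micro: 7379/32; S1 reads c1=5 → after 3×micro: 5 ⇒ (c0=7379/32, c1=5)
macro 8: S0 reads c1=5 → after 1×micro: 22777/64; S1 reads c1=5 → after 3×micro: 5 ⇒ (c0=22777/64, c1=5)
macro 9: S0 reads c1=5 → after 1×micro: 69611/128; S1 reads c1=5 → after 3×micro: 5 ⇒ (c0=69611/128, c1=5)
macro 10: S0 reads c1=5 → after 1×micro: 211393/256; S1 reads c1=5 → after 3×micro: 5 ⇒ (c0=211393/256, c1=5)

c0 at macro-step 10 = 211393/256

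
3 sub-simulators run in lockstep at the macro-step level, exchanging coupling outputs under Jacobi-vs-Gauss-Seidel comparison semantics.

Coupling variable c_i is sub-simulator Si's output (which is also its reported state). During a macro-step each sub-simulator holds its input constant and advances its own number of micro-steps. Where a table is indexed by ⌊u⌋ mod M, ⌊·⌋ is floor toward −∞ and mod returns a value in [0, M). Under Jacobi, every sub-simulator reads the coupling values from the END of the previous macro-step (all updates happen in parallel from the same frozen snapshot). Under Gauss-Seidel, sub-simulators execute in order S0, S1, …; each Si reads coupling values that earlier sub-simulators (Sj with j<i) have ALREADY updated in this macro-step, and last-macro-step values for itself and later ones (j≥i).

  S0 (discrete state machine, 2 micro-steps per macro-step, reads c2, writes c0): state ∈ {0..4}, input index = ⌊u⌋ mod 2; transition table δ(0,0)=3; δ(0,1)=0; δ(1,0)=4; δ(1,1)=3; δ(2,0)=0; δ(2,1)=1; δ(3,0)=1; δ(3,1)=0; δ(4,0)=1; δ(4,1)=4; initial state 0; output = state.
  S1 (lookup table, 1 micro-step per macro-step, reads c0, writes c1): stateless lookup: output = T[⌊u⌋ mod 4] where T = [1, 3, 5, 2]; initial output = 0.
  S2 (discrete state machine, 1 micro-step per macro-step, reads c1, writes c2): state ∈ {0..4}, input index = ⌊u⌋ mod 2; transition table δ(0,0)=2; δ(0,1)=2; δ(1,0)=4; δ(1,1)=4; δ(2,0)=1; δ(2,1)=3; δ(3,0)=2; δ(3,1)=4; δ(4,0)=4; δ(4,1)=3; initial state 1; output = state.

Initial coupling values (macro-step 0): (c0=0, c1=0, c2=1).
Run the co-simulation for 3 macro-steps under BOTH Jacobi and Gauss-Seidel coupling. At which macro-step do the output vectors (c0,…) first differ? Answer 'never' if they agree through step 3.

first divergence at macro-step: 2

[Jacobi] macro 1: S0 reads c2=1 → after 2×micro: 0; S1 reads c0=0 → after 1×micro: 1; S2 reads c1=0 → after 1×micro: 4 ⇒ (c0=0, c1=1, c2=4)
[Jacobi] macro 2: S0 reads c2=4 → after 2×micro: 1; S1 reads c0=0 → after 1×micro: 1; S2 reads c1=1 → after 1×micro: 3 ⇒ (c0=1, c1=1, c2=3)
[Jacobi] macro 3: S0 reads c2=3 → after 2×micro: 0; S1 reads c0=1 → after 1×micro: 3; S2 reads c1=1 → after 1×micro: 4 ⇒ (c0=0, c1=3, c2=4)
[Gauss-Seidel] macro 1: S0 reads c2=1 → after 2×micro: 0; S1 reads c0=0 → after 1×micro: 1; S2 reads c1=1 → after 1×micro: 4 ⇒ (c0=0, c1=1, c2=4)
[Gauss-Seidel] macro 2: S0 reads c2=4 → after 2×micro: 1; S1 reads c0=1 → after 1×micro: 3; S2 reads c1=3 → after 1×micro: 3 ⇒ (c0=1, c1=3, c2=3)
[Gauss-Seidel] macro 3: S0 reads c2=3 → after 2×micro: 0; S1 reads c0=0 → after 1×micro: 1; S2 reads c1=1 → after 1×micro: 4 ⇒ (c0=0, c1=1, c2=4)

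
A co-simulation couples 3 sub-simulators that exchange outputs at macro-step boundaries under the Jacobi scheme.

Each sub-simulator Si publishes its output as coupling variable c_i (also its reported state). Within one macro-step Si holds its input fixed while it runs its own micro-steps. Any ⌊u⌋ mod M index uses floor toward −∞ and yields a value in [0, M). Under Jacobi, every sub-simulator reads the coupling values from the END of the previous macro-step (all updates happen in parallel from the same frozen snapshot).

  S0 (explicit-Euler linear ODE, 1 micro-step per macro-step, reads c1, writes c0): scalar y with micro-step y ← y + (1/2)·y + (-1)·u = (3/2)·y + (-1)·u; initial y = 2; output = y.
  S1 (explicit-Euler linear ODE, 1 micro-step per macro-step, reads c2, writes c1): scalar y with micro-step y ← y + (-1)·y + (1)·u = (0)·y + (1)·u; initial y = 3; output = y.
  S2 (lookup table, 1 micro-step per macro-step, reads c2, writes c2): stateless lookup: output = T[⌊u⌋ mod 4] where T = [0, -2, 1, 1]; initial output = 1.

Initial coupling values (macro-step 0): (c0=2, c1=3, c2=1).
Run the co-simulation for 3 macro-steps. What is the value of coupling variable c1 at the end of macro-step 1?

c1 at macro-step 1 = 1

macro 1: S0 reads c1=3 → after 1×micro: 0; S1 reads c2=1 → after 1×micro: 1; S2 reads c2=1 → after 1×micro: -2 ⇒ (c0=0, c1=1, c2=-2)
macro 2: S0 reads c1=1 → after 1×micro: -1; S1 reads c2=-2 → after 1×micro: -2; S2 reads c2=-2 → after 1×micro: 1 ⇒ (c0=-1, c1=-2, c2=1)
macro 3: S0 reads c1=-2 → after 1×micro: 1/2; S1 reads c2=1 → after 1×micro: 1; S2 reads c2=1 → after 1×micro: -2 ⇒ (c0=1/2, c1=1, c2=-2)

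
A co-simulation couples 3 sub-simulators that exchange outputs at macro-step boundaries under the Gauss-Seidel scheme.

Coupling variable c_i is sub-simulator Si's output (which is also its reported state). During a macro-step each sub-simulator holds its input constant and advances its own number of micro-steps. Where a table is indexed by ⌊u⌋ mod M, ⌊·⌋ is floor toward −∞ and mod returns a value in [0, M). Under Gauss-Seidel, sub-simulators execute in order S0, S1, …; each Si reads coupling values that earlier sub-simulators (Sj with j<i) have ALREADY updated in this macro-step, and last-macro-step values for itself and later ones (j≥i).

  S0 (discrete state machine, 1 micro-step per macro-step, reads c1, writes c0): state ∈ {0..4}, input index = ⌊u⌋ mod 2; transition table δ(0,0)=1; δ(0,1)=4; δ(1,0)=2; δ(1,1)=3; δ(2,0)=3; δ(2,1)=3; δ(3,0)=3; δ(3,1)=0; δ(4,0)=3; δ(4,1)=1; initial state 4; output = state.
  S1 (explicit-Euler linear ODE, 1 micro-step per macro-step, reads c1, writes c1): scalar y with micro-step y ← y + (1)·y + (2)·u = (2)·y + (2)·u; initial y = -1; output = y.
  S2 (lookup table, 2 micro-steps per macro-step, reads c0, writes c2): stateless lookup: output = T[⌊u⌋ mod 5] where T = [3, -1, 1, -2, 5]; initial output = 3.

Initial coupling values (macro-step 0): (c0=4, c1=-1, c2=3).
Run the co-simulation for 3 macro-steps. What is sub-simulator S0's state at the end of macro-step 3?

S0 state at macro-step 3 = 3

macro 1: S0 reads c1=-1 → after 1×micro: 1; S1 reads c1=-1 → after 1×micro: -4; S2 reads c0=1 → after 2×micro: -1 ⇒ (c0=1, c1=-4, c2=-1)
macro 2: S0 reads c1=-4 → after 1×micro: 2; S1 reads c1=-4 → after 1×micro: -16; S2 reads c0=2 → after 2×micro: 1 ⇒ (c0=2, c1=-16, c2=1)
macro 3: S0 reads c1=-16 → after 1×micro: 3; S1 reads c1=-16 → after 1×micro: -64; S2 reads c0=3 → after 2×micro: -2 ⇒ (c0=3, c1=-64, c2=-2)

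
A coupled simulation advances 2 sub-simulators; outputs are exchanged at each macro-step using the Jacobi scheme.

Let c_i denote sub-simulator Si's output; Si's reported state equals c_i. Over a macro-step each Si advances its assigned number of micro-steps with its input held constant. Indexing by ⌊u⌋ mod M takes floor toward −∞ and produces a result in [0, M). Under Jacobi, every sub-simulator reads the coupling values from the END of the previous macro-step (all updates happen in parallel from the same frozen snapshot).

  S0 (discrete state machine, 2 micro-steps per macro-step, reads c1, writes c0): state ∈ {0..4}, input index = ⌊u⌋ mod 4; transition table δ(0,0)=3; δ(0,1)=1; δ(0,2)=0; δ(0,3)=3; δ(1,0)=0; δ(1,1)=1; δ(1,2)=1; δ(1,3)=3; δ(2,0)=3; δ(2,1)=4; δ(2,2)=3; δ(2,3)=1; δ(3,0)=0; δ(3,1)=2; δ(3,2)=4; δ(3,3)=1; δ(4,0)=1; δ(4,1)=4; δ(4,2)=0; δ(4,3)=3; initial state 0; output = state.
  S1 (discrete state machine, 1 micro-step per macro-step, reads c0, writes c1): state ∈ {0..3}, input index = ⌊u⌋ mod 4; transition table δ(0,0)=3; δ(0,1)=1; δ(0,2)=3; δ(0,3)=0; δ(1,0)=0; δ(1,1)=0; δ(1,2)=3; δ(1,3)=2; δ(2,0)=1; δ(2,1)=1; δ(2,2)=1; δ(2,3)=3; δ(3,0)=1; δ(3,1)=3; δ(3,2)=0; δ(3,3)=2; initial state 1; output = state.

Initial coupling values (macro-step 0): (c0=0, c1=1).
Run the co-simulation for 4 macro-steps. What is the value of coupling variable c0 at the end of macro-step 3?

c0 at macro-step 3 = 4

macro 1: S0 reads c1=1 → after 2×micro: 1; S1 reads c0=0 → after 1×micro: 0 ⇒ (c0=1, c1=0)
macro 2: S0 reads c1=0 → after 2×micro: 3; S1 reads c0=1 → after 1×micro: 1 ⇒ (c0=3, c1=1)
macro 3: S0 reads c1=1 → after 2×micro: 4; S1 reads c0=3 → after 1×micro: 2 ⇒ (c0=4, c1=2)
macro 4: S0 reads c1=2 → after 2×micro: 0; S1 reads c0=4 → after 1×micro: 1 ⇒ (c0=0, c1=1)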